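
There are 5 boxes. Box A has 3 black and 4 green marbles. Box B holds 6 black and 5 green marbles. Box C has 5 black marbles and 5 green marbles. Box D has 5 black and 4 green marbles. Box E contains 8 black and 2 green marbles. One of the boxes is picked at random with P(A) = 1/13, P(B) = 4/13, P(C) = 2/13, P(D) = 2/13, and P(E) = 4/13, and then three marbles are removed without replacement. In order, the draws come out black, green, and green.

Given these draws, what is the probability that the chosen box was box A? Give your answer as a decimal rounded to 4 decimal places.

Compute the likelihood of the observed sequence for each case: P(data | box A) = (3/7)(4/6)(3/5) = 0.17143; P(data | box B) = (6/11)(5/10)(4/9) = 0.12121; P(data | box C) = (5/10)(5/9)(4/8) = 0.13889; P(data | box D) = (5/9)(4/8)(3/7) = 0.11905; P(data | box E) = (8/10)(2/9)(1/8) = 0.022222.
Weighting by the prior gives 1/13 · 0.17143 = 0.013187, 4/13 · 0.12121 = 0.037296, 2/13 · 0.13889 = 0.021368, 2/13 · 0.11905 = 0.018315, 4/13 · 0.022222 = 0.0068376; these sum to 0.097003.
By Bayes' rule, P(box A | data) = (0.013187) / (0.097003) = 0.13594.

0.1359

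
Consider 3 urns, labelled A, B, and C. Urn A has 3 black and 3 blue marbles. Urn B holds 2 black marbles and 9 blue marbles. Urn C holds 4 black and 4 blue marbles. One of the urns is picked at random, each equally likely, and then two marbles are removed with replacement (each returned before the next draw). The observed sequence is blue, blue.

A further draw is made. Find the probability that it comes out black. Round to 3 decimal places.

0.318

The likelihood of the observed sequence under each hypothesis: P(data | urn A) = (3/6)(3/6) = 1/4; P(data | urn B) = (9/11)(9/11) = 81/121; P(data | urn C) = (4/8)(4/8) = 1/4.
The prior-weighted likelihoods are 1/3 · 1/4 = 1/12, 1/3 · 81/121 = 27/121, 1/3 · 1/4 = 1/12; these sum to 283/726.
Dividing through by the total gives posterior P(urn A | data) = 0.21378, P(urn B | data) = 0.57244, P(urn C | data) = 0.21378.
So P(black next | data) = Σ P(black next | H) P(H | data) = (1/2)(0.21378) + (2/11)(0.57244) + (1/2)(0.21378) = 0.31786.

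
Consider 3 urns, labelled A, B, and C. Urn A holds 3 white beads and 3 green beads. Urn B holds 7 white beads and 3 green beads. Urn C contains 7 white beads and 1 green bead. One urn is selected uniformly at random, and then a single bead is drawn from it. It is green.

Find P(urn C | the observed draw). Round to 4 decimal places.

0.1351

For each hypothesis, P(data | H) works out to: P(data | urn A) = (3/6) = 1/2; P(data | urn B) = (3/10) = 3/10; P(data | urn C) = (1/8) = 1/8.
Multiplying each by its prior: 1/3 · 1/2 = 1/6, 1/3 · 3/10 = 1/10, 1/3 · 1/8 = 1/24; these sum to 37/120.
Therefore the posterior P(urn C | data) = (1/24) / (37/120) = 5/37.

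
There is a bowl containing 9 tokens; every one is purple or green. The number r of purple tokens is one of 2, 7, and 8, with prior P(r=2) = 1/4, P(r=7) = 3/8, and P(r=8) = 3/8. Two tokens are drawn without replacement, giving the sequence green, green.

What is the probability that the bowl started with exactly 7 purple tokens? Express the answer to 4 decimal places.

Compute the likelihood of the observed sequence for each case: P(data | r = 2) = (7/9)(6/8) = 7/12; P(data | r = 7) = (2/9)(1/8) = 1/36; P(data | r = 8) = (1/9)(0/8) = 0.
The prior-weighted likelihoods are 1/4 · 7/12 = 7/48, 3/8 · 1/36 = 1/96, 3/8 · 0 = 0; summing to 5/32.
By Bayes' rule, P(r = 7 | data) = (1/96) / (5/32) = 1/15.

0.0667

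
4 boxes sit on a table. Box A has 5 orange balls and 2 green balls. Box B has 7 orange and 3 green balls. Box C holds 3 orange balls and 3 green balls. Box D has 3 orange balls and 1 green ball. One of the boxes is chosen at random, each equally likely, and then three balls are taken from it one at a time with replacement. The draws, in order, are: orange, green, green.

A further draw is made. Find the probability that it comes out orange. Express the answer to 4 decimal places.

The likelihood of the observed sequence under each hypothesis: P(data | box A) = (5/7)(2/7)(2/7) = 0.058309; P(data | box B) = (7/10)(3/10)(3/10) = 0.063; P(data | box C) = (3/6)(3/6)(3/6) = 0.125; P(data | box D) = (3/4)(1/4)(1/4) = 0.046875.
Weighting by the prior gives 1/4 · 0.058309 = 0.014577, 1/4 · 0.063 = 0.01575, 1/4 · 0.125 = 0.03125, 1/4 · 0.046875 = 0.011719; with total 0.073296.
The posterior is then P(box A | data) = 0.19888, P(box B | data) = 0.21488, P(box C | data) = 0.42635, P(box D | data) = 0.15988.
So P(orange next | data) = Σ P(orange next | H) P(H | data) = (5/7)(0.19888) + (7/10)(0.21488) + (1/2)(0.42635) + (3/4)(0.15988) = 0.62556.

0.6256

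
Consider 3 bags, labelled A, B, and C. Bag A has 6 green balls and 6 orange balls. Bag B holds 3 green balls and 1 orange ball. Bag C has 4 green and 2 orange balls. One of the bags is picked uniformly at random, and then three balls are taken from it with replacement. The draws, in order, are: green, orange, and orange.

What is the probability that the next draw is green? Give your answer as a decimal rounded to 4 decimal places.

0.5978

Compute the likelihood of the observed sequence for each case: P(data | bag A) = (6/12)(6/12)(6/12) = 0.125; P(data | bag B) = (3/4)(1/4)(1/4) = 0.046875; P(data | bag C) = (4/6)(2/6)(2/6) = 0.074074.
The prior-weighted likelihoods are 1/3 · 0.125 = 0.041667, 1/3 · 0.046875 = 0.015625, 1/3 · 0.074074 = 0.024691; summing to 0.081983.
The posterior is then P(bag A | data) = 0.50824, P(bag B | data) = 0.19059, P(bag C | data) = 0.30118.
Averaging over the posterior, P(green next | data) = (1/2)(0.50824) + (3/4)(0.19059) + (2/3)(0.30118) = 0.59784.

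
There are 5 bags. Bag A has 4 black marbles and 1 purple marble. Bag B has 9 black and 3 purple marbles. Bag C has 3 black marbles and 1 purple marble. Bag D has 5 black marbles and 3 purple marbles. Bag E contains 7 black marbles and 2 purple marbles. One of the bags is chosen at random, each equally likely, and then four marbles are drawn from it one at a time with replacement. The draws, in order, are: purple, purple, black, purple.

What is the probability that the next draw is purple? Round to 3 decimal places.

Compute the likelihood of the observed sequence for each case: P(data | bag A) = (1/5)(1/5)(4/5)(1/5) = 0.0064; P(data | bag B) = (3/12)(3/12)(9/12)(3/12) = 0.011719; P(data | bag C) = (1/4)(1/4)(3/4)(1/4) = 0.011719; P(data | bag D) = (3/8)(3/8)(5/8)(3/8) = 0.032959; P(data | bag E) = (2/9)(2/9)(7/9)(2/9) = 0.0085353.
Multiplying each by its prior: 1/5 · 0.0064 = 0.00128, 1/5 · 0.011719 = 0.0023437, 1/5 · 0.011719 = 0.0023437, 1/5 · 0.032959 = 0.0065918, 1/5 · 0.0085353 = 0.0017071; summing to 0.014266.
Normalising, the posterior is P(bag A | data) = 0.089722, P(bag B | data) = 0.16429, P(bag C | data) = 0.16429, P(bag D | data) = 0.46205, P(bag E | data) = 0.11966.
Averaging over the posterior, P(purple next | data) = (1/5)(0.089722) + (1/4)(0.16429) + (1/4)(0.16429) + (3/8)(0.46205) + (2/9)(0.11966) = 0.29995.

0.300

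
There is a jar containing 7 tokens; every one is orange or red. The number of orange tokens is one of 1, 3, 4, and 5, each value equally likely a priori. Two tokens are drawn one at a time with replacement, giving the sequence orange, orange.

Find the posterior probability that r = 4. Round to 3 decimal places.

The likelihood of the observed sequence under each hypothesis: P(data | r = 1) = (1/7)(1/7) = 1/49; P(data | r = 3) = (3/7)(3/7) = 9/49; P(data | r = 4) = (4/7)(4/7) = 16/49; P(data | r = 5) = (5/7)(5/7) = 25/49.
The prior-weighted likelihoods are 1/4 · 1/49 = 1/196, 1/4 · 9/49 = 9/196, 1/4 · 16/49 = 4/49, 1/4 · 25/49 = 25/196; with total 51/196.
By Bayes' rule, P(r = 4 | data) = (4/49) / (51/196) = 16/51.

0.314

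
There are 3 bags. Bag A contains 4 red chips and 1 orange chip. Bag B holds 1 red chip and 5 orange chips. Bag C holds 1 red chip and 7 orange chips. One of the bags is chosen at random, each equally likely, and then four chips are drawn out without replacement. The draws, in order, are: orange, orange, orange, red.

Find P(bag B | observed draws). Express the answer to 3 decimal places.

0.571

The likelihood of the observed sequence under each hypothesis: P(data | bag A) = (1/5)(0/4) = 0; P(data | bag B) = (5/6)(4/5)(3/4)(1/3) = 1/6; P(data | bag C) = (7/8)(6/7)(5/6)(1/5) = 1/8.
The prior-weighted likelihoods are 1/3 · 0 = 0, 1/3 · 1/6 = 1/18, 1/3 · 1/8 = 1/24; summing to 7/72.
So P(bag B | data) = (1/18) / (7/72) = 4/7.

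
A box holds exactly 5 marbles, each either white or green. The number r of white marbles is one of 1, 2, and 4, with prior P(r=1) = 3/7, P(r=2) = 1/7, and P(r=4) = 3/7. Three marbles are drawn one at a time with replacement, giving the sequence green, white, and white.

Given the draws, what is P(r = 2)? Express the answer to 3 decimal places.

0.167

Under each hypothesis, the probability of the observed sequence is: P(data | r = 1) = (4/5)(1/5)(1/5) = 4/125; P(data | r = 2) = (3/5)(2/5)(2/5) = 12/125; P(data | r = 4) = (1/5)(4/5)(4/5) = 16/125.
The prior-weighted likelihoods are 3/7 · 4/125 = 12/875, 1/7 · 12/125 = 12/875, 3/7 · 16/125 = 48/875; these sum to 72/875.
Therefore the posterior P(r = 2 | data) = (12/875) / (72/875) = 1/6.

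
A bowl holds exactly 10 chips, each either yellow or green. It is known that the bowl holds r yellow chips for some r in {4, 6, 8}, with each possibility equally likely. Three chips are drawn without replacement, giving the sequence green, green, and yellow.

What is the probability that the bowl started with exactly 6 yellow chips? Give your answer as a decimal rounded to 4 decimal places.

0.3462

Under each hypothesis, the probability of the observed sequence is: P(data | r = 4) = (6/10)(5/9)(4/8) = 1/6; P(data | r = 6) = (4/10)(3/9)(6/8) = 1/10; P(data | r = 8) = (2/10)(1/9)(8/8) = 1/45.
Weighting by the prior gives 1/3 · 1/6 = 1/18, 1/3 · 1/10 = 1/30, 1/3 · 1/45 = 1/135; summing to 13/135.
Therefore the posterior P(r = 6 | data) = (1/30) / (13/135) = 9/26.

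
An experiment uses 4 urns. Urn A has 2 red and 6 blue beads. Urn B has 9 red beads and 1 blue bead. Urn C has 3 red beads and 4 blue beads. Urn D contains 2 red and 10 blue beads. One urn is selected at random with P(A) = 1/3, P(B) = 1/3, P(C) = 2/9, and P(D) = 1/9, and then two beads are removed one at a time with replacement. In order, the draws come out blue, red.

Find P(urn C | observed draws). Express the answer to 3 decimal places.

The likelihood of the observed sequence under each hypothesis: P(data | urn A) = (6/8)(2/8) = 0.1875; P(data | urn B) = (1/10)(9/10) = 0.09; P(data | urn C) = (4/7)(3/7) = 0.2449; P(data | urn D) = (10/12)(2/12) = 0.13889.
Multiplying each by its prior: 1/3 · 0.1875 = 0.0625, 1/3 · 0.09 = 0.03, 2/9 · 0.2449 = 0.054422, 1/9 · 0.13889 = 0.015432; summing to 0.16235.
Therefore the posterior P(urn C | data) = (0.054422) / (0.16235) = 0.3352.

0.335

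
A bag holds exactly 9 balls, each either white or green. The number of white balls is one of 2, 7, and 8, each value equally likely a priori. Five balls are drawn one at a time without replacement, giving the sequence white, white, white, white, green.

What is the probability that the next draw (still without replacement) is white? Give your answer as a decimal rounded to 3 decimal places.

0.875

For each hypothesis, P(data | H) works out to: P(data | r = 2) = (2/9)(1/8)(0/7) = 0; P(data | r = 7) = (7/9)(6/8)(5/7)(4/6)(2/5) = 1/9; P(data | r = 8) = (8/9)(7/8)(6/7)(5/6)(1/5) = 1/9.
The prior-weighted likelihoods are 1/3 · 0 = 0, 1/3 · 1/9 = 1/27, 1/3 · 1/9 = 1/27; these sum to 2/27.
Normalising, the posterior is P(r = 2 | data) = 0, P(r = 7 | data) = 1/2, P(r = 8 | data) = 1/2.
So P(white next | data) = Σ P(white next | H) P(H | data) = (3/4)(1/2) + (1)(1/2) = 7/8.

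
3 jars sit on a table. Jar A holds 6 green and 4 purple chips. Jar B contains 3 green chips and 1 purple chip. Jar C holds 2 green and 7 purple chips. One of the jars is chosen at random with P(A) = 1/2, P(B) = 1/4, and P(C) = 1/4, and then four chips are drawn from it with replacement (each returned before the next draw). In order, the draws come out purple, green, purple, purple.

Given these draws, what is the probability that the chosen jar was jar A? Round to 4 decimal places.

For each hypothesis, P(data | H) works out to: P(data | jar A) = (4/10)(6/10)(4/10)(4/10) = 0.0384; P(data | jar B) = (1/4)(3/4)(1/4)(1/4) = 0.011719; P(data | jar C) = (7/9)(2/9)(7/9)(7/9) = 0.10456.
Multiplying each by its prior: 1/2 · 0.0384 = 0.0192, 1/4 · 0.011719 = 0.0029297, 1/4 · 0.10456 = 0.026139; with total 0.048269.
So P(jar A | data) = (0.0192) / (0.048269) = 0.39777.

0.3978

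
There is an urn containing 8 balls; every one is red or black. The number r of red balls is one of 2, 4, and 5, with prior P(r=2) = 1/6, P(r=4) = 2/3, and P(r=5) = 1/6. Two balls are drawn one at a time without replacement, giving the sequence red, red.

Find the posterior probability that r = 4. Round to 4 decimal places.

0.6857

Compute the likelihood of the observed sequence for each case: P(data | r = 2) = (2/8)(1/7) = 1/28; P(data | r = 4) = (4/8)(3/7) = 3/14; P(data | r = 5) = (5/8)(4/7) = 5/14.
Multiplying each by its prior: 1/6 · 1/28 = 1/168, 2/3 · 3/14 = 1/7, 1/6 · 5/14 = 5/84; summing to 5/24.
Hence P(r = 4 | data) = (1/7) / (5/24) = 24/35.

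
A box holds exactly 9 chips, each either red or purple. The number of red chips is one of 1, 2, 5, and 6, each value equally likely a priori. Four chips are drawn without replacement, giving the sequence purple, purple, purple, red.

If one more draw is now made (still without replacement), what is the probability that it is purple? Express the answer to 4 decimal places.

The likelihood of the observed sequence under each hypothesis: P(data | r = 1) = (8/9)(7/8)(6/7)(1/6) = 1/9; P(data | r = 2) = (7/9)(6/8)(5/7)(2/6) = 5/36; P(data | r = 5) = (4/9)(3/8)(2/7)(5/6) = 5/126; P(data | r = 6) = (3/9)(2/8)(1/7)(6/6) = 1/84.
The prior-weighted likelihoods are 1/4 · 1/9 = 1/36, 1/4 · 5/36 = 5/144, 1/4 · 5/126 = 5/504, 1/4 · 1/84 = 1/336; summing to 19/252.
Dividing through by the total gives posterior P(r = 1 | data) = 7/19, P(r = 2 | data) = 35/76, P(r = 5 | data) = 5/38, P(r = 6 | data) = 3/76.
The predictive probability is P(purple next | data) = (1)(7/19) + (4/5)(35/76) + (1/5)(5/38) + (0)(3/76) = 29/38.

0.7632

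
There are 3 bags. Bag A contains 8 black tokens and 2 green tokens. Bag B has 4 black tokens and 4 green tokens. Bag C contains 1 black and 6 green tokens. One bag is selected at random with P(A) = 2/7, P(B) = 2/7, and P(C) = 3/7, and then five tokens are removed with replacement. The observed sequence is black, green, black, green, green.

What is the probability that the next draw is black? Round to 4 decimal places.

0.4039

For each hypothesis, P(data | H) works out to: P(data | bag A) = (8/10)(2/10)(8/10)(2/10)(2/10) = 0.00512; P(data | bag B) = (4/8)(4/8)(4/8)(4/8)(4/8) = 0.03125; P(data | bag C) = (1/7)(6/7)(1/7)(6/7)(6/7) = 0.012852.
The prior-weighted likelihoods are 2/7 · 0.00512 = 0.0014629, 2/7 · 0.03125 = 0.0089286, 3/7 · 0.012852 = 0.0055079; these sum to 0.015899.
Dividing through by the total gives posterior P(bag A | data) = 0.092007, P(bag B | data) = 0.56157, P(bag C | data) = 0.34642.
Averaging over the posterior, P(black next | data) = (4/5)(0.092007) + (1/2)(0.56157) + (1/7)(0.34642) = 0.40388.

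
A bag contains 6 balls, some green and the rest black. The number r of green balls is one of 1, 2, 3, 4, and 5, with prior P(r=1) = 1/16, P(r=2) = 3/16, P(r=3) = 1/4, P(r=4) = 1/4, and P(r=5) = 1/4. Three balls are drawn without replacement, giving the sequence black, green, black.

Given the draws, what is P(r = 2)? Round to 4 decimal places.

0.3673

For each hypothesis, P(data | H) works out to: P(data | r = 1) = (5/6)(1/5)(4/4) = 1/6; P(data | r = 2) = (4/6)(2/5)(3/4) = 1/5; P(data | r = 3) = (3/6)(3/5)(2/4) = 3/20; P(data | r = 4) = (2/6)(4/5)(1/4) = 1/15; P(data | r = 5) = (1/6)(5/5)(0/4) = 0.
Multiplying each by its prior: 1/16 · 1/6 = 1/96, 3/16 · 1/5 = 3/80, 1/4 · 3/20 = 3/80, 1/4 · 1/15 = 1/60, 1/4 · 0 = 0; with total 49/480.
So P(r = 2 | data) = (3/80) / (49/480) = 18/49.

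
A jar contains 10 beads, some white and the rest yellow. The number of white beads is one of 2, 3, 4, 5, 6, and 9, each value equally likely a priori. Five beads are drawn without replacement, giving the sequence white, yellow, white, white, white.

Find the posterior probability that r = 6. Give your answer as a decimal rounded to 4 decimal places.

Under each hypothesis, the probability of the observed sequence is: P(data | r = 2) = (2/10)(8/9)(1/8)(0/7) = 0; P(data | r = 3) = (3/10)(7/9)(2/8)(1/7)(0/6) = 0; P(data | r = 4) = (4/10)(6/9)(3/8)(2/7)(1/6) = 0.0047619; P(data | r = 5) = (5/10)(5/9)(4/8)(3/7)(2/6) = 0.019841; P(data | r = 6) = (6/10)(4/9)(5/8)(4/7)(3/6) = 0.047619; P(data | r = 9) = (9/10)(1/9)(8/8)(7/7)(6/6) = 0.1.
The prior-weighted likelihoods are 1/6 · 0 = 0, 1/6 · 0 = 0, 1/6 · 0.0047619 = 0.00079365, 1/6 · 0.019841 = 0.0033069, 1/6 · 0.047619 = 0.0079365, 1/6 · 0.1 = 0.016667; with total 0.028704.
By Bayes' rule, P(r = 6 | data) = (0.0079365) / (0.028704) = 0.2765.

0.2765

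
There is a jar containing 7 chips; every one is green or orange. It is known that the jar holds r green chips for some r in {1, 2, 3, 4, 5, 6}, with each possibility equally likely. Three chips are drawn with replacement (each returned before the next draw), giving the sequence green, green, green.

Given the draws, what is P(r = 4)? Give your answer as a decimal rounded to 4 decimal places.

0.1451

Under each hypothesis, the probability of the observed sequence is: P(data | r = 1) = (1/7)(1/7)(1/7) = 0.0029155; P(data | r = 2) = (2/7)(2/7)(2/7) = 0.023324; P(data | r = 3) = (3/7)(3/7)(3/7) = 0.078717; P(data | r = 4) = (4/7)(4/7)(4/7) = 0.18659; P(data | r = 5) = (5/7)(5/7)(5/7) = 0.36443; P(data | r = 6) = (6/7)(6/7)(6/7) = 0.62974.
Multiplying each by its prior: 1/6 · 0.0029155 = 0.00048591, 1/6 · 0.023324 = 0.0038873, 1/6 · 0.078717 = 0.01312, 1/6 · 0.18659 = 0.031098, 1/6 · 0.36443 = 0.060739, 1/6 · 0.62974 = 0.10496; summing to 0.21429.
Therefore the posterior P(r = 4 | data) = (0.031098) / (0.21429) = 0.14512.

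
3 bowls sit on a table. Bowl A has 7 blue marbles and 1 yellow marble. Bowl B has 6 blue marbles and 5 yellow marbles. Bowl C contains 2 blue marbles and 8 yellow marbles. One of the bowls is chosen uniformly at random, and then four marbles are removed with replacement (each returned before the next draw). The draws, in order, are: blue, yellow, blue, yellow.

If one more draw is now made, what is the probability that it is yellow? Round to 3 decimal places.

For each hypothesis, P(data | H) works out to: P(data | bowl A) = (7/8)(1/8)(7/8)(1/8) = 0.011963; P(data | bowl B) = (6/11)(5/11)(6/11)(5/11) = 0.061471; P(data | bowl C) = (2/10)(8/10)(2/10)(8/10) = 0.0256.
Weighting by the prior gives 1/3 · 0.011963 = 0.0039876, 1/3 · 0.061471 = 0.02049, 1/3 · 0.0256 = 0.0085333; these sum to 0.033011.
Normalising, the posterior is P(bowl A | data) = 0.1208, P(bowl B | data) = 0.62071, P(bowl C | data) = 0.2585.
So P(yellow next | data) = Σ P(yellow next | H) P(H | data) = (1/8)(0.1208) + (5/11)(0.62071) + (4/5)(0.2585) = 0.50404.

0.504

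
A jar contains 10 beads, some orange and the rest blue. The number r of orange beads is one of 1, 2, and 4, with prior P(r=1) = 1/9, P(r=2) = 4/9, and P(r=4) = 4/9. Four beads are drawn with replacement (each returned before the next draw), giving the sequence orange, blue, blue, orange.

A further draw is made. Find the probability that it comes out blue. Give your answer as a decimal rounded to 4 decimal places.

0.6672

For each hypothesis, P(data | H) works out to: P(data | r = 1) = (1/10)(9/10)(9/10)(1/10) = 0.0081; P(data | r = 2) = (2/10)(8/10)(8/10)(2/10) = 0.0256; P(data | r = 4) = (4/10)(6/10)(6/10)(4/10) = 0.0576.
Multiplying each by its prior: 1/9 · 0.0081 = 0.0009, 4/9 · 0.0256 = 0.011378, 4/9 · 0.0576 = 0.0256; with total 0.037878.
Normalising, the posterior is P(r = 1 | data) = 0.023761, P(r = 2 | data) = 0.30038, P(r = 4 | data) = 0.67586.
The predictive probability is P(blue next | data) = (9/10)(0.023761) + (4/5)(0.30038) + (3/5)(0.67586) = 0.6672.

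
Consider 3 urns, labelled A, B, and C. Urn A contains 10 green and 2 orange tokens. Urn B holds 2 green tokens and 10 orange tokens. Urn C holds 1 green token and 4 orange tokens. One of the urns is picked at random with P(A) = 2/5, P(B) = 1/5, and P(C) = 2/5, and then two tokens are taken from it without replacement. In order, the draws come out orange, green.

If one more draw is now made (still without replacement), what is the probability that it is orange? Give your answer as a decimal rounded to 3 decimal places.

Compute the likelihood of the observed sequence for each case: P(data | urn A) = (2/12)(10/11) = 5/33; P(data | urn B) = (10/12)(2/11) = 5/33; P(data | urn C) = (4/5)(1/4) = 1/5.
The prior-weighted likelihoods are 2/5 · 5/33 = 2/33, 1/5 · 5/33 = 1/33, 2/5 · 1/5 = 2/25; with total 47/275.
Normalising, the posterior is P(urn A | data) = 50/141, P(urn B | data) = 25/141, P(urn C | data) = 22/47.
The predictive probability is P(orange next | data) = (1/10)(50/141) + (9/10)(25/141) + (1)(22/47) = 187/282.

0.663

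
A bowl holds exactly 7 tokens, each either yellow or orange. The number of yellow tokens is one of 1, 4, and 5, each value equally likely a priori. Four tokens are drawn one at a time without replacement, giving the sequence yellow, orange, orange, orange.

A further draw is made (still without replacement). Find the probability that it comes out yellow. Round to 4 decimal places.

Under each hypothesis, the probability of the observed sequence is: P(data | r = 1) = (1/7)(6/6)(5/5)(4/4) = 1/7; P(data | r = 4) = (4/7)(3/6)(2/5)(1/4) = 1/35; P(data | r = 5) = (5/7)(2/6)(1/5)(0/4) = 0.
Weighting by the prior gives 1/3 · 1/7 = 1/21, 1/3 · 1/35 = 1/105, 1/3 · 0 = 0; with total 2/35.
Dividing through by the total gives posterior P(r = 1 | data) = 5/6, P(r = 4 | data) = 1/6, P(r = 5 | data) = 0.
So P(yellow next | data) = Σ P(yellow next | H) P(H | data) = (0)(5/6) + (1)(1/6) = 1/6.

0.1667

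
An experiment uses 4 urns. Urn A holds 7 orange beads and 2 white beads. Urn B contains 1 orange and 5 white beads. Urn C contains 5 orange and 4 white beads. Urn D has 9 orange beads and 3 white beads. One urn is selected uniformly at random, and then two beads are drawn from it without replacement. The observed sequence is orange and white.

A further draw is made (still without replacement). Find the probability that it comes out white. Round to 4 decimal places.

The likelihood of the observed sequence under each hypothesis: P(data | urn A) = (7/9)(2/8) = 7/36; P(data | urn B) = (1/6)(5/5) = 1/6; P(data | urn C) = (5/9)(4/8) = 5/18; P(data | urn D) = (9/12)(3/11) = 9/44.
Weighting by the prior gives 1/4 · 7/36 = 7/144, 1/4 · 1/6 = 1/24, 1/4 · 5/18 = 5/72, 1/4 · 9/44 = 9/176; summing to 167/792.
Dividing through by the total gives posterior P(urn A | data) = 0.23054, P(urn B | data) = 0.1976, P(urn C | data) = 0.32934, P(urn D | data) = 0.24251.
So P(white next | data) = Σ P(white next | H) P(H | data) = (1/7)(0.23054) + (1)(0.1976) + (3/7)(0.32934) + (1/5)(0.24251) = 0.42019.

0.4202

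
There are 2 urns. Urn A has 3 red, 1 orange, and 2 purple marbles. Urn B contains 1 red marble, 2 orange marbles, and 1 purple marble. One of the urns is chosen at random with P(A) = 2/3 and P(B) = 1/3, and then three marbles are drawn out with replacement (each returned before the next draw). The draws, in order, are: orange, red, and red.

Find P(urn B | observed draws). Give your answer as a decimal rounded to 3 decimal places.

0.273

Compute the likelihood of the observed sequence for each case: P(data | urn A) = (1/6)(3/6)(3/6) = 1/24; P(data | urn B) = (2/4)(1/4)(1/4) = 1/32.
Weighting by the prior gives 2/3 · 1/24 = 1/36, 1/3 · 1/32 = 1/96; with total 11/288.
By Bayes' rule, P(urn B | data) = (1/96) / (11/288) = 3/11.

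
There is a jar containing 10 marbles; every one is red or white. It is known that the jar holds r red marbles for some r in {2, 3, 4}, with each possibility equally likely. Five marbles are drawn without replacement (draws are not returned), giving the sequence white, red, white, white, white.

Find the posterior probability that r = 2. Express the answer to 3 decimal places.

For each hypothesis, P(data | H) works out to: P(data | r = 2) = (8/10)(2/9)(7/8)(6/7)(5/6) = 1/9; P(data | r = 3) = (7/10)(3/9)(6/8)(5/7)(4/6) = 1/12; P(data | r = 4) = (6/10)(4/9)(5/8)(4/7)(3/6) = 1/21.
The prior-weighted likelihoods are 1/3 · 1/9 = 1/27, 1/3 · 1/12 = 1/36, 1/3 · 1/21 = 1/63; these sum to 61/756.
So P(r = 2 | data) = (1/27) / (61/756) = 28/61.

0.459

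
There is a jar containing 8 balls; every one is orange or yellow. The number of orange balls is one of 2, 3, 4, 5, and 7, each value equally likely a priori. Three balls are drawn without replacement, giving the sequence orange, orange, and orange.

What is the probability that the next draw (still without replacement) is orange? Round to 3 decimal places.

The likelihood of the observed sequence under each hypothesis: P(data | r = 2) = (2/8)(1/7)(0/6) = 0; P(data | r = 3) = (3/8)(2/7)(1/6) = 1/56; P(data | r = 4) = (4/8)(3/7)(2/6) = 1/14; P(data | r = 5) = (5/8)(4/7)(3/6) = 5/28; P(data | r = 7) = (7/8)(6/7)(5/6) = 5/8.
Weighting by the prior gives 1/5 · 0 = 0, 1/5 · 1/56 = 1/280, 1/5 · 1/14 = 1/70, 1/5 · 5/28 = 1/28, 1/5 · 5/8 = 1/8; with total 5/28.
Normalising, the posterior is P(r = 2 | data) = 0, P(r = 3 | data) = 1/50, P(r = 4 | data) = 2/25, P(r = 5 | data) = 1/5, P(r = 7 | data) = 7/10.
So P(orange next | data) = Σ P(orange next | H) P(H | data) = (0)(1/50) + (1/5)(2/25) + (2/5)(1/5) + (4/5)(7/10) = 82/125.

0.656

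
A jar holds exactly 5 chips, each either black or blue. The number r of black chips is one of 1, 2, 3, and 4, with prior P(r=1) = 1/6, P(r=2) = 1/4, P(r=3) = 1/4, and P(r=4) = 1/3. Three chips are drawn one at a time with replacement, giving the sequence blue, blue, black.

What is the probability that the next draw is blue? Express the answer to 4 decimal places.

0.5478

Compute the likelihood of the observed sequence for each case: P(data | r = 1) = (4/5)(4/5)(1/5) = 16/125; P(data | r = 2) = (3/5)(3/5)(2/5) = 18/125; P(data | r = 3) = (2/5)(2/5)(3/5) = 12/125; P(data | r = 4) = (1/5)(1/5)(4/5) = 4/125.
The prior-weighted likelihoods are 1/6 · 16/125 = 8/375, 1/4 · 18/125 = 9/250, 1/4 · 12/125 = 3/125, 1/3 · 4/125 = 4/375; with total 23/250.
Normalising, the posterior is P(r = 1 | data) = 16/69, P(r = 2 | data) = 9/23, P(r = 3 | data) = 6/23, P(r = 4 | data) = 8/69.
The predictive probability is P(blue next | data) = (4/5)(16/69) + (3/5)(9/23) + (2/5)(6/23) + (1/5)(8/69) = 63/115.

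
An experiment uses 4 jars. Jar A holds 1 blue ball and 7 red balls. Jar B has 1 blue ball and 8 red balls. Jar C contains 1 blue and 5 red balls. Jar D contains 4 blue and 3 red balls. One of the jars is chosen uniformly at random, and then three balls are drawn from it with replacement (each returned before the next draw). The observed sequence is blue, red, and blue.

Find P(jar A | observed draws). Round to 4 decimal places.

0.0728

Compute the likelihood of the observed sequence for each case: P(data | jar A) = (1/8)(7/8)(1/8) = 0.013672; P(data | jar B) = (1/9)(8/9)(1/9) = 0.010974; P(data | jar C) = (1/6)(5/6)(1/6) = 0.023148; P(data | jar D) = (4/7)(3/7)(4/7) = 0.13994.
Multiplying each by its prior: 1/4 · 0.013672 = 0.003418, 1/4 · 0.010974 = 0.0027435, 1/4 · 0.023148 = 0.005787, 1/4 · 0.13994 = 0.034985; summing to 0.046934.
By Bayes' rule, P(jar A | data) = (0.003418) / (0.046934) = 0.072825.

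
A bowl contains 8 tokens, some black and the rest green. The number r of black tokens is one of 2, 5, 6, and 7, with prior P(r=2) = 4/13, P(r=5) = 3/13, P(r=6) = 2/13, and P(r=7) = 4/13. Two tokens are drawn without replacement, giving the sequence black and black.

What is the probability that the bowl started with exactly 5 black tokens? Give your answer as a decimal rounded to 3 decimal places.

0.203

The likelihood of the observed sequence under each hypothesis: P(data | r = 2) = (2/8)(1/7) = 1/28; P(data | r = 5) = (5/8)(4/7) = 5/14; P(data | r = 6) = (6/8)(5/7) = 15/28; P(data | r = 7) = (7/8)(6/7) = 3/4.
Multiplying each by its prior: 4/13 · 1/28 = 1/91, 3/13 · 5/14 = 15/182, 2/13 · 15/28 = 15/182, 4/13 · 3/4 = 3/13; summing to 37/91.
By Bayes' rule, P(r = 5 | data) = (15/182) / (37/91) = 15/74.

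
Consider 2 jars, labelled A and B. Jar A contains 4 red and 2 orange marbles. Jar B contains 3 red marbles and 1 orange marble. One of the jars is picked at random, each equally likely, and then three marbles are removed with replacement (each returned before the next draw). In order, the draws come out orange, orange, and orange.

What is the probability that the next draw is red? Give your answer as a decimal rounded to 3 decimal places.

For each hypothesis, P(data | H) works out to: P(data | jar A) = (2/6)(2/6)(2/6) = 0.037037; P(data | jar B) = (1/4)(1/4)(1/4) = 0.015625.
The prior-weighted likelihoods are 1/2 · 0.037037 = 0.018519, 1/2 · 0.015625 = 0.0078125; these sum to 0.026331.
The posterior is then P(jar A | data) = 0.7033, P(jar B | data) = 0.2967.
Averaging over the posterior, P(red next | data) = (2/3)(0.7033) + (3/4)(0.2967) = 0.69139.

0.691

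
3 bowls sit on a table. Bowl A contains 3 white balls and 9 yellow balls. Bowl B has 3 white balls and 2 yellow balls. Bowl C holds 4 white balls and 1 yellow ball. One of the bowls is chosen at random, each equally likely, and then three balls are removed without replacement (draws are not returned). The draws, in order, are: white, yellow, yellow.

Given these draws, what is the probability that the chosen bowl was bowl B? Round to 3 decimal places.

0.379

Compute the likelihood of the observed sequence for each case: P(data | bowl A) = (3/12)(9/11)(8/10) = 9/55; P(data | bowl B) = (3/5)(2/4)(1/3) = 1/10; P(data | bowl C) = (4/5)(1/4)(0/3) = 0.
The prior-weighted likelihoods are 1/3 · 9/55 = 3/55, 1/3 · 1/10 = 1/30, 1/3 · 0 = 0; with total 29/330.
Therefore the posterior P(bowl B | data) = (1/30) / (29/330) = 11/29.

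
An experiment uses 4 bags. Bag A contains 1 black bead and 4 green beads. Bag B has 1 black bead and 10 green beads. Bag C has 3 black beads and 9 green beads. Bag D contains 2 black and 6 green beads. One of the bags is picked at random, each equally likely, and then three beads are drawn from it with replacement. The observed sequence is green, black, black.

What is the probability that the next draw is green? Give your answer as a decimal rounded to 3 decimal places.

0.771

Compute the likelihood of the observed sequence for each case: P(data | bag A) = (4/5)(1/5)(1/5) = 0.032; P(data | bag B) = (10/11)(1/11)(1/11) = 0.0075131; P(data | bag C) = (9/12)(3/12)(3/12) = 0.046875; P(data | bag D) = (6/8)(2/8)(2/8) = 0.046875.
Multiplying each by its prior: 1/4 · 0.032 = 0.008, 1/4 · 0.0075131 = 0.0018783, 1/4 · 0.046875 = 0.011719, 1/4 · 0.046875 = 0.011719; summing to 0.033316.
Dividing through by the total gives posterior P(bag A | data) = 0.24013, P(bag B | data) = 0.056378, P(bag C | data) = 0.35175, P(bag D | data) = 0.35175.
The predictive probability is P(green next | data) = (4/5)(0.24013) + (10/11)(0.056378) + (3/4)(0.35175) + (3/4)(0.35175) = 0.77098.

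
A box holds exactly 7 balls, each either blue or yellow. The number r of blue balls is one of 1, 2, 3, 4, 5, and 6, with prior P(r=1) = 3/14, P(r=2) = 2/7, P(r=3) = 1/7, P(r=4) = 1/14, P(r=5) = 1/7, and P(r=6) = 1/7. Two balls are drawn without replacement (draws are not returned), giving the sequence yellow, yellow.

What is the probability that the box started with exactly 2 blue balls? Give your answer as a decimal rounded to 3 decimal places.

0.392

Compute the likelihood of the observed sequence for each case: P(data | r = 1) = (6/7)(5/6) = 5/7; P(data | r = 2) = (5/7)(4/6) = 10/21; P(data | r = 3) = (4/7)(3/6) = 2/7; P(data | r = 4) = (3/7)(2/6) = 1/7; P(data | r = 5) = (2/7)(1/6) = 1/21; P(data | r = 6) = (1/7)(0/6) = 0.
Weighting by the prior gives 3/14 · 5/7 = 15/98, 2/7 · 10/21 = 20/147, 1/7 · 2/7 = 2/49, 1/14 · 1/7 = 1/98, 1/7 · 1/21 = 1/147, 1/7 · 0 = 0; summing to 17/49.
Therefore the posterior P(r = 2 | data) = (20/147) / (17/49) = 20/51.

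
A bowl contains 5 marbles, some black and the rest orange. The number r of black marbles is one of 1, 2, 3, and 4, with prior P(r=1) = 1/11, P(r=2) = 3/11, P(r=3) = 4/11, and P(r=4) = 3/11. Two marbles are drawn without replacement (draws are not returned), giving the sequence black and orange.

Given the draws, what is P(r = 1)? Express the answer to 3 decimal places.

Compute the likelihood of the observed sequence for each case: P(data | r = 1) = (1/5)(4/4) = 1/5; P(data | r = 2) = (2/5)(3/4) = 3/10; P(data | r = 3) = (3/5)(2/4) = 3/10; P(data | r = 4) = (4/5)(1/4) = 1/5.
The prior-weighted likelihoods are 1/11 · 1/5 = 1/55, 3/11 · 3/10 = 9/110, 4/11 · 3/10 = 6/55, 3/11 · 1/5 = 3/55; with total 29/110.
Therefore the posterior P(r = 1 | data) = (1/55) / (29/110) = 2/29.

0.069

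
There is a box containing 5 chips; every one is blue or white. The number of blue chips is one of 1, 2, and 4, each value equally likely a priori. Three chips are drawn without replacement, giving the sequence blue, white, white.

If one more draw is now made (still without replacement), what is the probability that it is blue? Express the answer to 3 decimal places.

The likelihood of the observed sequence under each hypothesis: P(data | r = 1) = (1/5)(4/4)(3/3) = 1/5; P(data | r = 2) = (2/5)(3/4)(2/3) = 1/5; P(data | r = 4) = (4/5)(1/4)(0/3) = 0.
Weighting by the prior gives 1/3 · 1/5 = 1/15, 1/3 · 1/5 = 1/15, 1/3 · 0 = 0; summing to 2/15.
Dividing through by the total gives posterior P(r = 1 | data) = 1/2, P(r = 2 | data) = 1/2, P(r = 4 | data) = 0.
The predictive probability is P(blue next | data) = (0)(1/2) + (1/2)(1/2) = 1/4.

0.250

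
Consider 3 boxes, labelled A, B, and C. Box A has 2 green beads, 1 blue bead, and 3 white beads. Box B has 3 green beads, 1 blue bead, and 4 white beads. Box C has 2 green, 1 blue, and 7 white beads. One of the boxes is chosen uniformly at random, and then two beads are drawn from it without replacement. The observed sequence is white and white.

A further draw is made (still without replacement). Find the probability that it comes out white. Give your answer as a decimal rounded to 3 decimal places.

0.469

The likelihood of the observed sequence under each hypothesis: P(data | box A) = (3/6)(2/5) = 1/5; P(data | box B) = (4/8)(3/7) = 3/14; P(data | box C) = (7/10)(6/9) = 7/15.
Weighting by the prior gives 1/3 · 1/5 = 1/15, 1/3 · 3/14 = 1/14, 1/3 · 7/15 = 7/45; with total 37/126.
The posterior is then P(box A | data) = 42/185, P(box B | data) = 9/37, P(box C | data) = 98/185.
Averaging over the posterior, P(white next | data) = (1/4)(42/185) + (1/3)(9/37) + (5/8)(98/185) = 347/740.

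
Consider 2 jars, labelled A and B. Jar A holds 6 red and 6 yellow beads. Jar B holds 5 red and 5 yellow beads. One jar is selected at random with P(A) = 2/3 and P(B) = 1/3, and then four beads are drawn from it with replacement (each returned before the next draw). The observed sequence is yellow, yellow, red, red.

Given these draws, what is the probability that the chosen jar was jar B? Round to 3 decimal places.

For each hypothesis, P(data | H) works out to: P(data | jar A) = (6/12)(6/12)(6/12)(6/12) = 1/16; P(data | jar B) = (5/10)(5/10)(5/10)(5/10) = 1/16.
Multiplying each by its prior: 2/3 · 1/16 = 1/24, 1/3 · 1/16 = 1/48; summing to 1/16.
So P(jar B | data) = (1/48) / (1/16) = 1/3.

0.333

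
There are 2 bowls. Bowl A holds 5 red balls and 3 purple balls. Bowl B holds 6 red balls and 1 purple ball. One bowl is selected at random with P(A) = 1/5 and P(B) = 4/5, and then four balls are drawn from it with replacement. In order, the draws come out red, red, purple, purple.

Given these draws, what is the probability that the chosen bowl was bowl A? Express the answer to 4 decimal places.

0.4781

The likelihood of the observed sequence under each hypothesis: P(data | bowl A) = (5/8)(5/8)(3/8)(3/8) = 0.054932; P(data | bowl B) = (6/7)(6/7)(1/7)(1/7) = 0.014994.
The prior-weighted likelihoods are 1/5 · 0.054932 = 0.010986, 4/5 · 0.014994 = 0.011995; summing to 0.022981.
Hence P(bowl A | data) = (0.010986) / (0.022981) = 0.47805.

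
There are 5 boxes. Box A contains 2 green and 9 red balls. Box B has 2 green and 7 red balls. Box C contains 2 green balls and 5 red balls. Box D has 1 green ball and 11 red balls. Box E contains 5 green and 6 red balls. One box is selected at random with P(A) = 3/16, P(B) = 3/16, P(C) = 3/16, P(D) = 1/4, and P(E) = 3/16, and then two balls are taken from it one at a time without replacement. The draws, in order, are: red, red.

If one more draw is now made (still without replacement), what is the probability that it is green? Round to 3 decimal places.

0.247

For each hypothesis, P(data | H) works out to: P(data | box A) = (9/11)(8/10) = 0.65455; P(data | box B) = (7/9)(6/8) = 0.58333; P(data | box C) = (5/7)(4/6) = 0.47619; P(data | box D) = (11/12)(10/11) = 0.83333; P(data | box E) = (6/11)(5/10) = 0.27273.
Multiplying each by its prior: 3/16 · 0.65455 = 0.12273, 3/16 · 0.58333 = 0.10938, 3/16 · 0.47619 = 0.089286, 1/4 · 0.83333 = 0.20833, 3/16 · 0.27273 = 0.051136; with total 0.58086.
Normalising, the posterior is P(box A | data) = 0.21129, P(box B | data) = 0.1883, P(box C | data) = 0.15371, P(box D | data) = 0.35867, P(box E | data) = 0.088036.
The predictive probability is P(green next | data) = (2/9)(0.21129) + (2/7)(0.1883) + (2/5)(0.15371) + (1/10)(0.35867) + (5/9)(0.088036) = 0.24701.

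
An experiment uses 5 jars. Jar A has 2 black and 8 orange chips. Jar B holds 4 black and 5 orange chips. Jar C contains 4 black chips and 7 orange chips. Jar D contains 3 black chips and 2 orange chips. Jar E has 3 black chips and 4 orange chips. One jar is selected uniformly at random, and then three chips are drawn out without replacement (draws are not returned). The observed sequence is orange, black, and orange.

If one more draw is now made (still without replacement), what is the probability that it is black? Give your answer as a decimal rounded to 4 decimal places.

The likelihood of the observed sequence under each hypothesis: P(data | jar A) = (8/10)(2/9)(7/8) = 0.15556; P(data | jar B) = (5/9)(4/8)(4/7) = 0.15873; P(data | jar C) = (7/11)(4/10)(6/9) = 0.1697; P(data | jar D) = (2/5)(3/4)(1/3) = 0.1; P(data | jar E) = (4/7)(3/6)(3/5) = 0.17143.
The prior-weighted likelihoods are 1/5 · 0.15556 = 0.031111, 1/5 · 0.15873 = 0.031746, 1/5 · 0.1697 = 0.033939, 1/5 · 0.1 = 0.02, 1/5 · 0.17143 = 0.034286; with total 0.15108.
Normalising, the posterior is P(jar A | data) = 0.20592, P(jar B | data) = 0.21012, P(jar C | data) = 0.22464, P(jar D | data) = 0.13238, P(jar E | data) = 0.22693.
So P(black next | data) = Σ P(black next | H) P(H | data) = (1/7)(0.20592) + (1/2)(0.21012) + (3/8)(0.22464) + (1)(0.13238) + (1/2)(0.22693) = 0.46457.

0.4646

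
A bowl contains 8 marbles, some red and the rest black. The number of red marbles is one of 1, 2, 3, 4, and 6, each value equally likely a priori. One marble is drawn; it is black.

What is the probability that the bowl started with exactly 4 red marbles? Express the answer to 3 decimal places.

Under each hypothesis, the probability of this draw is: P(data | r = 1) = (7/8) = 7/8; P(data | r = 2) = (6/8) = 3/4; P(data | r = 3) = (5/8) = 5/8; P(data | r = 4) = (4/8) = 1/2; P(data | r = 6) = (2/8) = 1/4.
Weighting by the prior gives 1/5 · 7/8 = 7/40, 1/5 · 3/4 = 3/20, 1/5 · 5/8 = 1/8, 1/5 · 1/2 = 1/10, 1/5 · 1/4 = 1/20; these sum to 3/5.
Therefore the posterior P(r = 4 | data) = (1/10) / (3/5) = 1/6.

0.167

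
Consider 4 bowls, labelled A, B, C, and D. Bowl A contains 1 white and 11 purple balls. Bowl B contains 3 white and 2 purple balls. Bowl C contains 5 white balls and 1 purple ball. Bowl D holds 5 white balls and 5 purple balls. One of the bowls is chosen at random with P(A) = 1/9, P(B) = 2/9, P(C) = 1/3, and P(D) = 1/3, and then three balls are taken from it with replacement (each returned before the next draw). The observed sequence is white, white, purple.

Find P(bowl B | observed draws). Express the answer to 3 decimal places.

Under each hypothesis, the probability of the observed sequence is: P(data | bowl A) = (1/12)(1/12)(11/12) = 0.0063657; P(data | bowl B) = (3/5)(3/5)(2/5) = 0.144; P(data | bowl C) = (5/6)(5/6)(1/6) = 0.11574; P(data | bowl D) = (5/10)(5/10)(5/10) = 0.125.
The prior-weighted likelihoods are 1/9 · 0.0063657 = 0.0007073, 2/9 · 0.144 = 0.032, 1/3 · 0.11574 = 0.03858, 1/3 · 0.125 = 0.041667; these sum to 0.11295.
Hence P(bowl B | data) = (0.032) / (0.11295) = 0.2833.

0.283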